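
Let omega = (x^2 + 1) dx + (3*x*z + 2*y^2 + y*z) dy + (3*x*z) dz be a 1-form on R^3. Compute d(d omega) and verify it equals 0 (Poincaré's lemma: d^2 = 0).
d(d omega) = 0

Step 1: d omega = sum_{i<j} (∂f_j/∂x_i - ∂f_i/∂x_j) dx_i ∧ dx_j:
  coeff of dx ∧ dy: 3*z
  coeff of dx ∧ dz: 3*z
  coeff of dy ∧ dz: -3*x - y
Step 2: Apply d again to each 2-form coefficient. The only possible 3-form in R^3 is dx ∧ dy ∧ dz, with coefficient
  ∂(coeff of dy∧dz)/∂x - ∂(coeff of dx∧dz)/∂y + ∂(coeff of dx∧dy)/∂z
  = ∂/∂x (-3*x - y) - ∂/∂y (3*z) + ∂/∂z (3*z).
Each of these terms simplifies to sums of mixed partials that cancel in pairs. The result is 0 (by equality of mixed partials for smooth functions — Schwarz / Clairaut).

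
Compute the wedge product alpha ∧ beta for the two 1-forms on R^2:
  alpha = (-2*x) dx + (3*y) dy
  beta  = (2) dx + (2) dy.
alpha ∧ beta = (-4*x - 6*y) dx ∧ dy

Distribute the wedge, using dx_i ∧ dx_j = -dx_j ∧ dx_i and dx_i ∧ dx_i = 0. For each pair (i, j) with i < j, the coefficient of dx_i ∧ dx_j in alpha ∧ beta is (alpha_i * beta_j - alpha_j * beta_i). Collecting: alpha ∧ beta = (-4*x - 6*y) dx ∧ dy.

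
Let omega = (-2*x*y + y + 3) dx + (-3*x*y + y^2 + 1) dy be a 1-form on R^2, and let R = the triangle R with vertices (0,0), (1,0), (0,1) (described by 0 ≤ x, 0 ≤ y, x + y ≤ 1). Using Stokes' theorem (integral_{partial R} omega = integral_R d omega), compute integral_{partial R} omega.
integral_(partial R) omega = -2/3

Stokes: integral_partial_R omega = integral_R d omega with d omega = (∂Q/∂x - ∂P/∂y) dx ∧ dy.
  ∂Q/∂x = -3*y
  ∂P/∂y = 1 - 2*x
  integrand = ∂Q/∂x - ∂P/∂y = 2*x - 3*y - 1.
Integrating over R: integral_0^1 integral_0^{1-x} (2*x - 3*y - 1) dy dx = -2/3.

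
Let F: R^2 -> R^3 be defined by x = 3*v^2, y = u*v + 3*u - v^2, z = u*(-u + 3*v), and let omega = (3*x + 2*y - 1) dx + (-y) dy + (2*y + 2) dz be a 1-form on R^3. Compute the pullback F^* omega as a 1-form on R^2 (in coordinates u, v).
F^* omega = (-4*u^2*v - 12*u^2 + 9*u*v^2 + 12*u*v - 13*u - 5*v^3 + 3*v^2 + 6*v) du + (5*u^2*v + 15*u^2 + 9*u*v^2 + 42*u*v + 6*u + 40*v^3 - 6*v) dv

Using F^*(f dg) = (f ∘ F) d(g ∘ F), substitute each coordinate x_i by F_i(u, v) in f_i, and replace dx_i by d F_i = (∂F_i/∂u) du + (∂F_i/∂v) dv.
  For the x component: f_1(F) = 2*u*v + 6*u + 7*v^2 - 1; d F_1 = (0) du + (6*v) dv
  For the y component: f_2(F) = -u*v - 3*u + v^2; d F_2 = (v + 3) du + (u - 2*v) dv
  For the z component: f_3(F) = 2*u*v + 6*u - 2*v^2 + 2; d F_3 = (-2*u + 3*v) du + (3*u) dv
Combining and collecting du, dv coefficients:
  coeff of du: -4*u^2*v - 12*u^2 + 9*u*v^2 + 12*u*v - 13*u - 5*v^3 + 3*v^2 + 6*v
  coeff of dv: 5*u^2*v + 15*u^2 + 9*u*v^2 + 42*u*v + 6*u + 40*v^3 - 6*v
F^* omega = (-4*u^2*v - 12*u^2 + 9*u*v^2 + 12*u*v - 13*u - 5*v^3 + 3*v^2 + 6*v) du + (5*u^2*v + 15*u^2 + 9*u*v^2 + 42*u*v + 6*u + 40*v^3 - 6*v) dv.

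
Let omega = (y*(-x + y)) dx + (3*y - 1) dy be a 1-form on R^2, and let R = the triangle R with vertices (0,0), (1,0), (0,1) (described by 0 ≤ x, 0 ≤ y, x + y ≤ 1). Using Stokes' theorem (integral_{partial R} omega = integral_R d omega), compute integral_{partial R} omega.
integral_(partial R) omega = -1/6

Stokes: integral_partial_R omega = integral_R d omega with d omega = (∂Q/∂x - ∂P/∂y) dx ∧ dy.
  ∂Q/∂x = 0
  ∂P/∂y = -x + 2*y
  integrand = ∂Q/∂x - ∂P/∂y = x - 2*y.
Integrating over R: integral_0^1 integral_0^{1-x} (x - 2*y) dy dx = -1/6.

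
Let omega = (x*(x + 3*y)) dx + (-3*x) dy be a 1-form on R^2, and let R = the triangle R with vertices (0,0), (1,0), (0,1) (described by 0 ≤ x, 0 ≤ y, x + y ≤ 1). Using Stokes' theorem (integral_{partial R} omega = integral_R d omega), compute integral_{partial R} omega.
integral_(partial R) omega = -2

Stokes: integral_partial_R omega = integral_R d omega with d omega = (∂Q/∂x - ∂P/∂y) dx ∧ dy.
  ∂Q/∂x = -3
  ∂P/∂y = 3*x
  integrand = ∂Q/∂x - ∂P/∂y = -3*x - 3.
Integrating over R: integral_0^1 integral_0^{1-x} (-3*x - 3) dy dx = -2.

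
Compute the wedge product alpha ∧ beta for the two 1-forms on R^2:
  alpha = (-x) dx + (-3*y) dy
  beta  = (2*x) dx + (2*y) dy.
alpha ∧ beta = (4*x*y) dx ∧ dy

Distribute the wedge, using dx_i ∧ dx_j = -dx_j ∧ dx_i and dx_i ∧ dx_i = 0. For each pair (i, j) with i < j, the coefficient of dx_i ∧ dx_j in alpha ∧ beta is (alpha_i * beta_j - alpha_j * beta_i). Collecting: alpha ∧ beta = (4*x*y) dx ∧ dy.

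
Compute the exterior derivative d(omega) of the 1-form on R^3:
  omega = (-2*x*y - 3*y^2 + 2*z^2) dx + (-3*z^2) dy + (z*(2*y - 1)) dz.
d(omega) = (2*x + 6*y) dx ∧ dy + (-4*z) dx ∧ dz + (8*z) dy ∧ dz

For a 1-form omega = sum_i f_i dx_i, the exterior derivative is
  d(omega) = sum_{i < j} (∂f_j/∂x_i - ∂f_i/∂x_j) dx_i ∧ dx_j.
  coefficient of dx ∧ dy: ∂f_2/∂x - ∂f_1/∂y = ∂(-3*z^2)/∂x - ∂(-2*x*y - 3*y^2 + 2*z^2)/∂y = 2*x + 6*y
  coefficient of dx ∧ dz: ∂f_3/∂x - ∂f_1/∂z = ∂(z*(2*y - 1))/∂x - ∂(-2*x*y - 3*y^2 + 2*z^2)/∂z = -4*z
  coefficient of dy ∧ dz: ∂f_3/∂y - ∂f_2/∂z = ∂(z*(2*y - 1))/∂y - ∂(-3*z^2)/∂z = 8*z
Assembling: d(omega) = (2*x + 6*y) dx ∧ dy + (-4*z) dx ∧ dz + (8*z) dy ∧ dz.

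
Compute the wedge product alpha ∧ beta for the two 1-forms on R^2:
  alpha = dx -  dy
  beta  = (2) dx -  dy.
alpha ∧ beta = (1) dx ∧ dy

Distribute the wedge, using dx_i ∧ dx_j = -dx_j ∧ dx_i and dx_i ∧ dx_i = 0. For each pair (i, j) with i < j, the coefficient of dx_i ∧ dx_j in alpha ∧ beta is (alpha_i * beta_j - alpha_j * beta_i). Collecting: alpha ∧ beta = (1) dx ∧ dy.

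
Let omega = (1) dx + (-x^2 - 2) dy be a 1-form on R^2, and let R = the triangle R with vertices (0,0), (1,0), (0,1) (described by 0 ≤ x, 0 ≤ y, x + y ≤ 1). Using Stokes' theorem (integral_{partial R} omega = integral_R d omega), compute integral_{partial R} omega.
integral_(partial R) omega = -1/3

Stokes: integral_partial_R omega = integral_R d omega with d omega = (∂Q/∂x - ∂P/∂y) dx ∧ dy.
  ∂Q/∂x = -2*x
  ∂P/∂y = 0
  integrand = ∂Q/∂x - ∂P/∂y = -2*x.
Integrating over R: integral_0^1 integral_0^{1-x} (-2*x) dy dx = -1/3.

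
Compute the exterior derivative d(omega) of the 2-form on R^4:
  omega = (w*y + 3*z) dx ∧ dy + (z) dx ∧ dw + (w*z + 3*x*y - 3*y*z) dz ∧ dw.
d(omega) = (3) dx ∧ dy ∧ dz + (y) dx ∧ dy ∧ dw + (3*y - 1) dx ∧ dz ∧ dw + (3*x - 3*z) dy ∧ dz ∧ dw

For a 2-form omega = sum_{i<j} g_{ij} dx_i ∧ dx_j, the exterior derivative is
  d(omega) = sum_{i<j} d(g_{ij}) ∧ dx_i ∧ dx_j = sum_{i<j, k} (∂g_{ij}/∂x_k) dx_k ∧ dx_i ∧ dx_j.
Expand each term, using dx_k ∧ dx_i ∧ dx_j = sgn(permutation) dx_{(a)} ∧ dx_{(b)} ∧ dx_{(c)} with (a < b < c) sorted:
  d(w*y + 3*z) includes (∂/∂z)(w*y + 3*z) dz = (3) dz, which multiplied by dx ∧ dy gives (3) dx ∧ dy ∧ dz
  d(w*y + 3*z) includes (∂/∂w)(w*y + 3*z) dw = (y) dw, which multiplied by dx ∧ dy gives (y) dx ∧ dy ∧ dw
  d(z) includes (∂/∂z)(z) dz = (1) dz, which multiplied by dx ∧ dw gives (-1) dx ∧ dz ∧ dw
  d(w*z + 3*x*y - 3*y*z) includes (∂/∂x)(w*z + 3*x*y - 3*y*z) dx = (3*y) dx, which multiplied by dz ∧ dw gives (3*y) dx ∧ dz ∧ dw
  d(w*z + 3*x*y - 3*y*z) includes (∂/∂y)(w*z + 3*x*y - 3*y*z) dy = (3*x - 3*z) dy, which multiplied by dz ∧ dw gives (3*x - 3*z) dy ∧ dz ∧ dw
Collecting like 3-forms: d(omega) = (3) dx ∧ dy ∧ dz + (y) dx ∧ dy ∧ dw + (3*y - 1) dx ∧ dz ∧ dw + (3*x - 3*z) dy ∧ dz ∧ dw.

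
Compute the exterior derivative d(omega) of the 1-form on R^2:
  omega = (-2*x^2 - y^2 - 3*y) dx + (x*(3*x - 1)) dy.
d(omega) = (6*x + 2*y + 2) dx ∧ dy

For a 1-form omega = sum_i f_i dx_i, the exterior derivative is
  d(omega) = sum_{i < j} (∂f_j/∂x_i - ∂f_i/∂x_j) dx_i ∧ dx_j.
  coefficient of dx ∧ dy: ∂f_2/∂x - ∂f_1/∂y = ∂(x*(3*x - 1))/∂x - ∂(-2*x^2 - y^2 - 3*y)/∂y = 6*x + 2*y + 2
Assembling: d(omega) = (6*x + 2*y + 2) dx ∧ dy.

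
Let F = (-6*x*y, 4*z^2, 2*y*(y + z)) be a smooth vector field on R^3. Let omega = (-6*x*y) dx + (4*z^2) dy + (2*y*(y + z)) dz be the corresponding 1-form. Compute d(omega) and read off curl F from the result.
d(omega) = (4*y - 6*z) dy ∧ dz + (0) dz ∧ dx + (6*x) dx ∧ dy; curl F = (4*y - 6*z, 0, 6*x)

d omega = sum_{i<j} (∂f_j/∂x_i - ∂f_i/∂x_j) dx_i ∧ dx_j. Under the identification (dy ∧ dz, dz ∧ dx, dx ∧ dy) ↔ (e_x, e_y, e_z), the coefficients are exactly the components of curl F. Compute:
  ∂R/∂y - ∂Q/∂z = (4*y + 2*z) - (8*z) = 4*y - 6*z
  ∂P/∂z - ∂R/∂x = (0) - (0) = 0
  ∂Q/∂x - ∂P/∂y = (0) - (-6*x) = 6*x.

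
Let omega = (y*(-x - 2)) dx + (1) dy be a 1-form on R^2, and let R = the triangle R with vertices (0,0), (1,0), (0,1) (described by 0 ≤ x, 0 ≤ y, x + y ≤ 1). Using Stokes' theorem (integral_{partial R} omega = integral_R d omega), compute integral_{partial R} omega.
integral_(partial R) omega = 7/6

Stokes: integral_partial_R omega = integral_R d omega with d omega = (∂Q/∂x - ∂P/∂y) dx ∧ dy.
  ∂Q/∂x = 0
  ∂P/∂y = -x - 2
  integrand = ∂Q/∂x - ∂P/∂y = x + 2.
Integrating over R: integral_0^1 integral_0^{1-x} (x + 2) dy dx = 7/6.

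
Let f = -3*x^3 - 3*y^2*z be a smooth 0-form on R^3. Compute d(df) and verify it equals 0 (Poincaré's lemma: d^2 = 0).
d(df) = 0

Step 1: df = sum_i (∂f/∂x_i) dx_i = (-9*x^2) dx + (-6*y*z) dy + (-3*y^2) dz.
Step 2: Apply d again. Using the 1-form formula, the coefficient of dx ∧ dy in d(df) is ∂^2 f/∂x ∂y - ∂^2 f/∂y ∂x = (0) - (0) = 0 (equality of mixed partials for smooth f).
Similarly for dx ∧ dz and dy ∧ dz — all coefficients vanish. So d(df) = 0.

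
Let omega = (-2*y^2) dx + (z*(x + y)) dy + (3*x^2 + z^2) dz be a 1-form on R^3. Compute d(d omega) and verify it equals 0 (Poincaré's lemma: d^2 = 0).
d(d omega) = 0

Step 1: d omega = sum_{i<j} (∂f_j/∂x_i - ∂f_i/∂x_j) dx_i ∧ dx_j:
  coeff of dx ∧ dy: 4*y + z
  coeff of dx ∧ dz: 6*x
  coeff of dy ∧ dz: -x - y
Step 2: Apply d again to each 2-form coefficient. The only possible 3-form in R^3 is dx ∧ dy ∧ dz, with coefficient
  ∂(coeff of dy∧dz)/∂x - ∂(coeff of dx∧dz)/∂y + ∂(coeff of dx∧dy)/∂z
  = ∂/∂x (-x - y) - ∂/∂y (6*x) + ∂/∂z (4*y + z).
Each of these terms simplifies to sums of mixed partials that cancel in pairs. The result is 0 (by equality of mixed partials for smooth functions — Schwarz / Clairaut).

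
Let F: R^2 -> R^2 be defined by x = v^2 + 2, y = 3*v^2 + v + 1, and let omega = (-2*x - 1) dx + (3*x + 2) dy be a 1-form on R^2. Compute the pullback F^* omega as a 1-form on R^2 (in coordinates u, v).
F^* omega = (14*v^3 + 3*v^2 + 38*v + 8) dv

Using F^*(f dg) = (f ∘ F) d(g ∘ F), substitute each coordinate x_i by F_i(u, v) in f_i, and replace dx_i by d F_i = (∂F_i/∂u) du + (∂F_i/∂v) dv.
  For the x component: f_1(F) = -2*v^2 - 5; d F_1 = (0) du + (2*v) dv
  For the y component: f_2(F) = 3*v^2 + 8; d F_2 = (0) du + (6*v + 1) dv
Combining and collecting du, dv coefficients:
  coeff of du: 0
  coeff of dv: 14*v^3 + 3*v^2 + 38*v + 8
F^* omega = (14*v^3 + 3*v^2 + 38*v + 8) dv.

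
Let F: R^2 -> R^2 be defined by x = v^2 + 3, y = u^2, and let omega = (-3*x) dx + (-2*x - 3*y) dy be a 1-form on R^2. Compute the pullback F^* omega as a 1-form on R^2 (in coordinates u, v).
F^* omega = (2*u*(-3*u^2 - 2*v^2 - 6)) du + (6*v*(-v^2 - 3)) dv

Using F^*(f dg) = (f ∘ F) d(g ∘ F), substitute each coordinate x_i by F_i(u, v) in f_i, and replace dx_i by d F_i = (∂F_i/∂u) du + (∂F_i/∂v) dv.
  For the x component: f_1(F) = -3*v^2 - 9; d F_1 = (0) du + (2*v) dv
  For the y component: f_2(F) = -3*u^2 - 2*v^2 - 6; d F_2 = (2*u) du + (0) dv
Combining and collecting du, dv coefficients:
  coeff of du: 2*u*(-3*u^2 - 2*v^2 - 6)
  coeff of dv: 6*v*(-v^2 - 3)
F^* omega = (2*u*(-3*u^2 - 2*v^2 - 6)) du + (6*v*(-v^2 - 3)) dv.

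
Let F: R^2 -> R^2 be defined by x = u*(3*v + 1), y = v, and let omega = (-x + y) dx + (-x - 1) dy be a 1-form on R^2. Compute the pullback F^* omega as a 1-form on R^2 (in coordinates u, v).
F^* omega = (-9*u*v^2 - 6*u*v - u + 3*v^2 + v) du + (-9*u^2*v - 3*u^2 - u - 1) dv

Using F^*(f dg) = (f ∘ F) d(g ∘ F), substitute each coordinate x_i by F_i(u, v) in f_i, and replace dx_i by d F_i = (∂F_i/∂u) du + (∂F_i/∂v) dv.
  For the x component: f_1(F) = -3*u*v - u + v; d F_1 = (3*v + 1) du + (3*u) dv
  For the y component: f_2(F) = -3*u*v - u - 1; d F_2 = (0) du + (1) dv
Combining and collecting du, dv coefficients:
  coeff of du: -9*u*v^2 - 6*u*v - u + 3*v^2 + v
  coeff of dv: -9*u^2*v - 3*u^2 - u - 1
F^* omega = (-9*u*v^2 - 6*u*v - u + 3*v^2 + v) du + (-9*u^2*v - 3*u^2 - u - 1) dv.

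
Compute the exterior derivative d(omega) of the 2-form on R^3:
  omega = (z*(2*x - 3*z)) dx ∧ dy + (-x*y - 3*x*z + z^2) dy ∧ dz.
d(omega) = (2*x - y - 9*z) dx ∧ dy ∧ dz

For a 2-form omega = sum_{i<j} g_{ij} dx_i ∧ dx_j, the exterior derivative is
  d(omega) = sum_{i<j} d(g_{ij}) ∧ dx_i ∧ dx_j = sum_{i<j, k} (∂g_{ij}/∂x_k) dx_k ∧ dx_i ∧ dx_j.
Expand each term, using dx_k ∧ dx_i ∧ dx_j = sgn(permutation) dx_{(a)} ∧ dx_{(b)} ∧ dx_{(c)} with (a < b < c) sorted:
  d(z*(2*x - 3*z)) includes (∂/∂z)(z*(2*x - 3*z)) dz = (2*x - 6*z) dz, which multiplied by dx ∧ dy gives (2*x - 6*z) dx ∧ dy ∧ dz
  d(-x*y - 3*x*z + z^2) includes (∂/∂x)(-x*y - 3*x*z + z^2) dx = (-y - 3*z) dx, which multiplied by dy ∧ dz gives (-y - 3*z) dx ∧ dy ∧ dz
Collecting like 3-forms: d(omega) = (2*x - y - 9*z) dx ∧ dy ∧ dz.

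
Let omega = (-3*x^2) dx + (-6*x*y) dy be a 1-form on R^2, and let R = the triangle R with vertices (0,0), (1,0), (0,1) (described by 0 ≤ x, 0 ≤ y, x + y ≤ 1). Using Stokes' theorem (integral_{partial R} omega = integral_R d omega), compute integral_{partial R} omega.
integral_(partial R) omega = -1

Stokes: integral_partial_R omega = integral_R d omega with d omega = (∂Q/∂x - ∂P/∂y) dx ∧ dy.
  ∂Q/∂x = -6*y
  ∂P/∂y = 0
  integrand = ∂Q/∂x - ∂P/∂y = -6*y.
Integrating over R: integral_0^1 integral_0^{1-x} (-6*y) dy dx = -1.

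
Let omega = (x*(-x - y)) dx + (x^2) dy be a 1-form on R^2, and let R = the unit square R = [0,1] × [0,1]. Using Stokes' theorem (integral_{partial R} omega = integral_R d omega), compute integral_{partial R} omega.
integral_(partial R) omega = 3/2

Stokes: integral_partial_R omega = integral_R d omega with d omega = (∂Q/∂x - ∂P/∂y) dx ∧ dy.
  ∂Q/∂x = 2*x
  ∂P/∂y = -x
  integrand = ∂Q/∂x - ∂P/∂y = 3*x.
Integrating over R: integral_0^1 integral_0^1 (3*x) dx dy = 3/2.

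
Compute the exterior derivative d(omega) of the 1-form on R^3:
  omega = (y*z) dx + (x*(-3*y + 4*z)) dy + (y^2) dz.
d(omega) = (-3*y + 3*z) dx ∧ dy + (-y) dx ∧ dz + (-4*x + 2*y) dy ∧ dz

For a 1-form omega = sum_i f_i dx_i, the exterior derivative is
  d(omega) = sum_{i < j} (∂f_j/∂x_i - ∂f_i/∂x_j) dx_i ∧ dx_j.
  coefficient of dx ∧ dy: ∂f_2/∂x - ∂f_1/∂y = ∂(x*(-3*y + 4*z))/∂x - ∂(y*z)/∂y = -3*y + 3*z
  coefficient of dx ∧ dz: ∂f_3/∂x - ∂f_1/∂z = ∂(y^2)/∂x - ∂(y*z)/∂z = -y
  coefficient of dy ∧ dz: ∂f_3/∂y - ∂f_2/∂z = ∂(y^2)/∂y - ∂(x*(-3*y + 4*z))/∂z = -4*x + 2*y
Assembling: d(omega) = (-3*y + 3*z) dx ∧ dy + (-y) dx ∧ dz + (-4*x + 2*y) dy ∧ dz.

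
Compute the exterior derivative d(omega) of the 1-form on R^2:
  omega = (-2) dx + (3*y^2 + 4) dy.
d(omega) = 0

For a 1-form omega = sum_i f_i dx_i, the exterior derivative is
  d(omega) = sum_{i < j} (∂f_j/∂x_i - ∂f_i/∂x_j) dx_i ∧ dx_j.

Assembling: d(omega) = 0.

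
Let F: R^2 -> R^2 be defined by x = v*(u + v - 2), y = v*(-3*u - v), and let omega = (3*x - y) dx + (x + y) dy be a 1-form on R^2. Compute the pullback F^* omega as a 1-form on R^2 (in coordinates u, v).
F^* omega = (4*v^2*(3*u + v)) du + (4*v*(3*u^2 + 5*u*v - 3*u + 2*v^2 - 4*v + 3)) dv

Using F^*(f dg) = (f ∘ F) d(g ∘ F), substitute each coordinate x_i by F_i(u, v) in f_i, and replace dx_i by d F_i = (∂F_i/∂u) du + (∂F_i/∂v) dv.
  For the x component: f_1(F) = 2*v*(3*u + 2*v - 3); d F_1 = (v) du + (u + 2*v - 2) dv
  For the y component: f_2(F) = 2*v*(-u - 1); d F_2 = (-3*v) du + (-3*u - 2*v) dv
Combining and collecting du, dv coefficients:
  coeff of du: 4*v^2*(3*u + v)
  coeff of dv: 4*v*(3*u^2 + 5*u*v - 3*u + 2*v^2 - 4*v + 3)
F^* omega = (4*v^2*(3*u + v)) du + (4*v*(3*u^2 + 5*u*v - 3*u + 2*v^2 - 4*v + 3)) dv.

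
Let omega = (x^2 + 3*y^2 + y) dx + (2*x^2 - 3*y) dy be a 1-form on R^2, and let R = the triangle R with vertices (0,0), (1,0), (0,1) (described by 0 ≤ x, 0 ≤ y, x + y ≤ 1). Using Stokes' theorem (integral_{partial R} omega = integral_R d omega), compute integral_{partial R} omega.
integral_(partial R) omega = -5/6

Stokes: integral_partial_R omega = integral_R d omega with d omega = (∂Q/∂x - ∂P/∂y) dx ∧ dy.
  ∂Q/∂x = 4*x
  ∂P/∂y = 6*y + 1
  integrand = ∂Q/∂x - ∂P/∂y = 4*x - 6*y - 1.
Integrating over R: integral_0^1 integral_0^{1-x} (4*x - 6*y - 1) dy dx = -5/6.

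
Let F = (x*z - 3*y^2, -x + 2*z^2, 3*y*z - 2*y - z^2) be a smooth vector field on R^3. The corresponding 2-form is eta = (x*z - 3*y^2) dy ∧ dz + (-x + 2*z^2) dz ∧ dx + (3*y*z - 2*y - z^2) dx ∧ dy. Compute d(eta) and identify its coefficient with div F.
d(eta) = (3*y - z) dx ∧ dy ∧ dz; div F = 3*y - z

For a 2-form in R^3 of the form above, applying d gives a 3-form with coefficient ∂P/∂x + ∂Q/∂y + ∂R/∂z:
  ∂P/∂x = z
  ∂Q/∂y = 0
  ∂R/∂z = 3*y - 2*z
Sum = 3*y - z, which is exactly div F.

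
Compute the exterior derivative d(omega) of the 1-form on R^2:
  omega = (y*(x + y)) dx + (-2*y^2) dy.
d(omega) = (-x - 2*y) dx ∧ dy

For a 1-form omega = sum_i f_i dx_i, the exterior derivative is
  d(omega) = sum_{i < j} (∂f_j/∂x_i - ∂f_i/∂x_j) dx_i ∧ dx_j.
  coefficient of dx ∧ dy: ∂f_2/∂x - ∂f_1/∂y = ∂(-2*y^2)/∂x - ∂(y*(x + y))/∂y = -x - 2*y
Assembling: d(omega) = (-x - 2*y) dx ∧ dy.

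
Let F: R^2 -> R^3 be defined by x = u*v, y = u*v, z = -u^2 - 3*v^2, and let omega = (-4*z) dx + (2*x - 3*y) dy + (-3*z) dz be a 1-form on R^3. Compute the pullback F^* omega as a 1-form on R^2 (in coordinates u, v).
F^* omega = (-6*u^3 + 4*u^2*v - 19*u*v^2 + 12*v^3) du + (4*u^3 - 19*u^2*v + 12*u*v^2 - 54*v^3) dv

Using F^*(f dg) = (f ∘ F) d(g ∘ F), substitute each coordinate x_i by F_i(u, v) in f_i, and replace dx_i by d F_i = (∂F_i/∂u) du + (∂F_i/∂v) dv.
  For the x component: f_1(F) = 4*u^2 + 12*v^2; d F_1 = (v) du + (u) dv
  For the y component: f_2(F) = -u*v; d F_2 = (v) du + (u) dv
  For the z component: f_3(F) = 3*u^2 + 9*v^2; d F_3 = (-2*u) du + (-6*v) dv
Combining and collecting du, dv coefficients:
  coeff of du: -6*u^3 + 4*u^2*v - 19*u*v^2 + 12*v^3
  coeff of dv: 4*u^3 - 19*u^2*v + 12*u*v^2 - 54*v^3
F^* omega = (-6*u^3 + 4*u^2*v - 19*u*v^2 + 12*v^3) du + (4*u^3 - 19*u^2*v + 12*u*v^2 - 54*v^3) dv.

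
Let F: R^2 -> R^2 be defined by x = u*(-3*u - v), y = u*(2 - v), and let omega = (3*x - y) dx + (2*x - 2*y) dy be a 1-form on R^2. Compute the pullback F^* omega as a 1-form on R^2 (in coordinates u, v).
F^* omega = (u*(54*u^2 + 27*u*v + 2*v^2 + 6*v - 8)) du + (u^2*(15*u + 2*v + 6)) dv

Using F^*(f dg) = (f ∘ F) d(g ∘ F), substitute each coordinate x_i by F_i(u, v) in f_i, and replace dx_i by d F_i = (∂F_i/∂u) du + (∂F_i/∂v) dv.
  For the x component: f_1(F) = u*(-9*u - 2*v - 2); d F_1 = (-6*u - v) du + (-u) dv
  For the y component: f_2(F) = 2*u*(-3*u - 2); d F_2 = (2 - v) du + (-u) dv
Combining and collecting du, dv coefficients:
  coeff of du: u*(54*u^2 + 27*u*v + 2*v^2 + 6*v - 8)
  coeff of dv: u^2*(15*u + 2*v + 6)
F^* omega = (u*(54*u^2 + 27*u*v + 2*v^2 + 6*v - 8)) du + (u^2*(15*u + 2*v + 6)) dv.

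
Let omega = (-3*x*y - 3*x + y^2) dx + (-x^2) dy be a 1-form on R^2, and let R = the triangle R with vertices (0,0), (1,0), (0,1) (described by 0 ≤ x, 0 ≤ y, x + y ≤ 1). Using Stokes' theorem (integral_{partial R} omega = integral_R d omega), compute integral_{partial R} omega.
integral_(partial R) omega = -1/6

Stokes: integral_partial_R omega = integral_R d omega with d omega = (∂Q/∂x - ∂P/∂y) dx ∧ dy.
  ∂Q/∂x = -2*x
  ∂P/∂y = -3*x + 2*y
  integrand = ∂Q/∂x - ∂P/∂y = x - 2*y.
Integrating over R: integral_0^1 integral_0^{1-x} (x - 2*y) dy dx = -1/6.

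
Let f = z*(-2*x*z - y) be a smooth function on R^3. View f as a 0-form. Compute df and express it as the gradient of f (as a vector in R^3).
df = (-2*z^2) dx + (-z) dy + (-4*x*z - y) dz; grad f = (-2*z^2, -z, -4*x*z - y)

For a 0-form f, d f = (∂f/∂x) dx + (∂f/∂y) dy + (∂f/∂z) dz. The components of the vector representation are exactly the entries of grad f in Cartesian coordinates:
  ∂f/∂x = -2*z^2
  ∂f/∂y = -z
  ∂f/∂z = -4*x*z - y.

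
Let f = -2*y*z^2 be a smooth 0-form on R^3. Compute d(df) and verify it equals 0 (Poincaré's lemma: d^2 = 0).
d(df) = 0

Step 1: df = sum_i (∂f/∂x_i) dx_i = (0) dx + (-2*z^2) dy + (-4*y*z) dz.
Step 2: Apply d again. Using the 1-form formula, the coefficient of dx ∧ dy in d(df) is ∂^2 f/∂x ∂y - ∂^2 f/∂y ∂x = (0) - (0) = 0 (equality of mixed partials for smooth f).
Similarly for dx ∧ dz and dy ∧ dz — all coefficients vanish. So d(df) = 0.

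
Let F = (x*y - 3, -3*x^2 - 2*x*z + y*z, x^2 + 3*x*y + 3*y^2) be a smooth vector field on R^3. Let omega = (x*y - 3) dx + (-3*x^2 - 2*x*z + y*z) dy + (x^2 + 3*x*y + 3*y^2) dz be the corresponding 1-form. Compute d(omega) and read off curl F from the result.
d(omega) = (5*x + 5*y) dy ∧ dz + (-2*x - 3*y) dz ∧ dx + (-7*x - 2*z) dx ∧ dy; curl F = (5*x + 5*y, -2*x - 3*y, -7*x - 2*z)

d omega = sum_{i<j} (∂f_j/∂x_i - ∂f_i/∂x_j) dx_i ∧ dx_j. Under the identification (dy ∧ dz, dz ∧ dx, dx ∧ dy) ↔ (e_x, e_y, e_z), the coefficients are exactly the components of curl F. Compute:
  ∂R/∂y - ∂Q/∂z = (3*x + 6*y) - (-2*x + y) = 5*x + 5*y
  ∂P/∂z - ∂R/∂x = (0) - (2*x + 3*y) = -2*x - 3*y
  ∂Q/∂x - ∂P/∂y = (-6*x - 2*z) - (x) = -7*x - 2*z.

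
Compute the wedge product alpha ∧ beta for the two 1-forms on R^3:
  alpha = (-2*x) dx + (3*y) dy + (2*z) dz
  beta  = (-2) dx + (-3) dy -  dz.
alpha ∧ beta = (6*x + 6*y) dx ∧ dy + (2*x + 4*z) dx ∧ dz + (-3*y + 6*z) dy ∧ dz

Distribute the wedge, using dx_i ∧ dx_j = -dx_j ∧ dx_i and dx_i ∧ dx_i = 0. For each pair (i, j) with i < j, the coefficient of dx_i ∧ dx_j in alpha ∧ beta is (alpha_i * beta_j - alpha_j * beta_i). Collecting: alpha ∧ beta = (6*x + 6*y) dx ∧ dy + (2*x + 4*z) dx ∧ dz + (-3*y + 6*z) dy ∧ dz.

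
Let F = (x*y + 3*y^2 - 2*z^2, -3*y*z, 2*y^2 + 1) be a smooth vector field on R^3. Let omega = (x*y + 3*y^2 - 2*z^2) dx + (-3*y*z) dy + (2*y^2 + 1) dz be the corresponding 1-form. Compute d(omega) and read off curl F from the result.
d(omega) = (7*y) dy ∧ dz + (-4*z) dz ∧ dx + (-x - 6*y) dx ∧ dy; curl F = (7*y, -4*z, -x - 6*y)

d omega = sum_{i<j} (∂f_j/∂x_i - ∂f_i/∂x_j) dx_i ∧ dx_j. Under the identification (dy ∧ dz, dz ∧ dx, dx ∧ dy) ↔ (e_x, e_y, e_z), the coefficients are exactly the components of curl F. Compute:
  ∂R/∂y - ∂Q/∂z = (4*y) - (-3*y) = 7*y
  ∂P/∂z - ∂R/∂x = (-4*z) - (0) = -4*z
  ∂Q/∂x - ∂P/∂y = (0) - (x + 6*y) = -x - 6*y.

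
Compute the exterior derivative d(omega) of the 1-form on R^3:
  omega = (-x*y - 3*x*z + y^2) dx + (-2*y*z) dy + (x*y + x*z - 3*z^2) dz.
d(omega) = (x - 2*y) dx ∧ dy + (3*x + y + z) dx ∧ dz + (x + 2*y) dy ∧ dz

For a 1-form omega = sum_i f_i dx_i, the exterior derivative is
  d(omega) = sum_{i < j} (∂f_j/∂x_i - ∂f_i/∂x_j) dx_i ∧ dx_j.
  coefficient of dx ∧ dy: ∂f_2/∂x - ∂f_1/∂y = ∂(-2*y*z)/∂x - ∂(-x*y - 3*x*z + y^2)/∂y = x - 2*y
  coefficient of dx ∧ dz: ∂f_3/∂x - ∂f_1/∂z = ∂(x*y + x*z - 3*z^2)/∂x - ∂(-x*y - 3*x*z + y^2)/∂z = 3*x + y + z
  coefficient of dy ∧ dz: ∂f_3/∂y - ∂f_2/∂z = ∂(x*y + x*z - 3*z^2)/∂y - ∂(-2*y*z)/∂z = x + 2*y
Assembling: d(omega) = (x - 2*y) dx ∧ dy + (3*x + y + z) dx ∧ dz + (x + 2*y) dy ∧ dz.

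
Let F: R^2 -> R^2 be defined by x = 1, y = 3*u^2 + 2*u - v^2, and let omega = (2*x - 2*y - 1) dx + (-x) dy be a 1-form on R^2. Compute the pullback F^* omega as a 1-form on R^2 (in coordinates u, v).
F^* omega = (-6*u - 2) du + (2*v) dv

Using F^*(f dg) = (f ∘ F) d(g ∘ F), substitute each coordinate x_i by F_i(u, v) in f_i, and replace dx_i by d F_i = (∂F_i/∂u) du + (∂F_i/∂v) dv.
  For the x component: f_1(F) = -6*u^2 - 4*u + 2*v^2 + 1; d F_1 = (0) du + (0) dv
  For the y component: f_2(F) = -1; d F_2 = (6*u + 2) du + (-2*v) dv
Combining and collecting du, dv coefficients:
  coeff of du: -6*u - 2
  coeff of dv: 2*v
F^* omega = (-6*u - 2) du + (2*v) dv.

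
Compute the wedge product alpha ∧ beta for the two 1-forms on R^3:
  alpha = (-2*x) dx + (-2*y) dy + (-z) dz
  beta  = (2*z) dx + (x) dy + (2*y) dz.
alpha ∧ beta = (-2*x^2 + 4*y*z) dx ∧ dy + (-4*x*y + 2*z^2) dx ∧ dz + (x*z - 4*y^2) dy ∧ dz

Distribute the wedge, using dx_i ∧ dx_j = -dx_j ∧ dx_i and dx_i ∧ dx_i = 0. For each pair (i, j) with i < j, the coefficient of dx_i ∧ dx_j in alpha ∧ beta is (alpha_i * beta_j - alpha_j * beta_i). Collecting: alpha ∧ beta = (-2*x^2 + 4*y*z) dx ∧ dy + (-4*x*y + 2*z^2) dx ∧ dz + (x*z - 4*y^2) dy ∧ dz.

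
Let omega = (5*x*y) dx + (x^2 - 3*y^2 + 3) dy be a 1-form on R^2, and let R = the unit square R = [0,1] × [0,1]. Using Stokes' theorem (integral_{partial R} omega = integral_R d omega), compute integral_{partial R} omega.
integral_(partial R) omega = -3/2

Stokes: integral_partial_R omega = integral_R d omega with d omega = (∂Q/∂x - ∂P/∂y) dx ∧ dy.
  ∂Q/∂x = 2*x
  ∂P/∂y = 5*x
  integrand = ∂Q/∂x - ∂P/∂y = -3*x.
Integrating over R: integral_0^1 integral_0^1 (-3*x) dx dy = -3/2.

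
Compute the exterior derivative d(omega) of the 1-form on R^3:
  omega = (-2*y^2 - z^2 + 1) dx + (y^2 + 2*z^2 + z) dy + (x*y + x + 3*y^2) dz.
d(omega) = (4*y) dx ∧ dy + (y + 2*z + 1) dx ∧ dz + (x + 6*y - 4*z - 1) dy ∧ dz

For a 1-form omega = sum_i f_i dx_i, the exterior derivative is
  d(omega) = sum_{i < j} (∂f_j/∂x_i - ∂f_i/∂x_j) dx_i ∧ dx_j.
  coefficient of dx ∧ dy: ∂f_2/∂x - ∂f_1/∂y = ∂(y^2 + 2*z^2 + z)/∂x - ∂(-2*y^2 - z^2 + 1)/∂y = 4*y
  coefficient of dx ∧ dz: ∂f_3/∂x - ∂f_1/∂z = ∂(x*y + x + 3*y^2)/∂x - ∂(-2*y^2 - z^2 + 1)/∂z = y + 2*z + 1
  coefficient of dy ∧ dz: ∂f_3/∂y - ∂f_2/∂z = ∂(x*y + x + 3*y^2)/∂y - ∂(y^2 + 2*z^2 + z)/∂z = x + 6*y - 4*z - 1
Assembling: d(omega) = (4*y) dx ∧ dy + (y + 2*z + 1) dx ∧ dz + (x + 6*y - 4*z - 1) dy ∧ dz.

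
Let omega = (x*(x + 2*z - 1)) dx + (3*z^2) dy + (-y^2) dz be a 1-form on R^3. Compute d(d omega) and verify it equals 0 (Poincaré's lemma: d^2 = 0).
d(d omega) = 0

Step 1: d omega = sum_{i<j} (∂f_j/∂x_i - ∂f_i/∂x_j) dx_i ∧ dx_j:
  coeff of dx ∧ dy: 0
  coeff of dx ∧ dz: -2*x
  coeff of dy ∧ dz: -2*y - 6*z
Step 2: Apply d again to each 2-form coefficient. The only possible 3-form in R^3 is dx ∧ dy ∧ dz, with coefficient
  ∂(coeff of dy∧dz)/∂x - ∂(coeff of dx∧dz)/∂y + ∂(coeff of dx∧dy)/∂z
  = ∂/∂x (-2*y - 6*z) - ∂/∂y (-2*x) + ∂/∂z (0).
Each of these terms simplifies to sums of mixed partials that cancel in pairs. The result is 0 (by equality of mixed partials for smooth functions — Schwarz / Clairaut).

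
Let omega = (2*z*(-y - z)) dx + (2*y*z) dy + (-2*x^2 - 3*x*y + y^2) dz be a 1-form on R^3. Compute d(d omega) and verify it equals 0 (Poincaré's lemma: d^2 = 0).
d(d omega) = 0

Step 1: d omega = sum_{i<j} (∂f_j/∂x_i - ∂f_i/∂x_j) dx_i ∧ dx_j:
  coeff of dx ∧ dy: 2*z
  coeff of dx ∧ dz: -4*x - y + 4*z
  coeff of dy ∧ dz: -3*x
Step 2: Apply d again to each 2-form coefficient. The only possible 3-form in R^3 is dx ∧ dy ∧ dz, with coefficient
  ∂(coeff of dy∧dz)/∂x - ∂(coeff of dx∧dz)/∂y + ∂(coeff of dx∧dy)/∂z
  = ∂/∂x (-3*x) - ∂/∂y (-4*x - y + 4*z) + ∂/∂z (2*z).
Each of these terms simplifies to sums of mixed partials that cancel in pairs. The result is 0 (by equality of mixed partials for smooth functions — Schwarz / Clairaut).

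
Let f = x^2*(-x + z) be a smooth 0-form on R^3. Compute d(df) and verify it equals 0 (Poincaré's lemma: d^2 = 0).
d(df) = 0

Step 1: df = sum_i (∂f/∂x_i) dx_i = (x*(-3*x + 2*z)) dx + (0) dy + (x^2) dz.
Step 2: Apply d again. Using the 1-form formula, the coefficient of dx ∧ dy in d(df) is ∂^2 f/∂x ∂y - ∂^2 f/∂y ∂x = (0) - (0) = 0 (equality of mixed partials for smooth f).
Similarly for dx ∧ dz and dy ∧ dz — all coefficients vanish. So d(df) = 0.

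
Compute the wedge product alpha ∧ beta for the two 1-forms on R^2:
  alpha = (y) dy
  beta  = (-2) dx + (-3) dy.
alpha ∧ beta = (2*y) dx ∧ dy

Distribute the wedge, using dx_i ∧ dx_j = -dx_j ∧ dx_i and dx_i ∧ dx_i = 0. For each pair (i, j) with i < j, the coefficient of dx_i ∧ dx_j in alpha ∧ beta is (alpha_i * beta_j - alpha_j * beta_i). Collecting: alpha ∧ beta = (2*y) dx ∧ dy.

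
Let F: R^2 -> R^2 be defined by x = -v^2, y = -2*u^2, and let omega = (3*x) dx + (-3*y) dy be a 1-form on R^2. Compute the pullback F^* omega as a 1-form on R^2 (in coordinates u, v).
F^* omega = (-24*u^3) du + (6*v^3) dv

Using F^*(f dg) = (f ∘ F) d(g ∘ F), substitute each coordinate x_i by F_i(u, v) in f_i, and replace dx_i by d F_i = (∂F_i/∂u) du + (∂F_i/∂v) dv.
  For the x component: f_1(F) = -3*v^2; d F_1 = (0) du + (-2*v) dv
  For the y component: f_2(F) = 6*u^2; d F_2 = (-4*u) du + (0) dv
Combining and collecting du, dv coefficients:
  coeff of du: -24*u^3
  coeff of dv: 6*v^3
F^* omega = (-24*u^3) du + (6*v^3) dv.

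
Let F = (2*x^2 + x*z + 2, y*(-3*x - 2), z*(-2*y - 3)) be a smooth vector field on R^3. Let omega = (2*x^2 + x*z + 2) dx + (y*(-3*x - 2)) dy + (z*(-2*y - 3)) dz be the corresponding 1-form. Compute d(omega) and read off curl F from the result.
d(omega) = (-2*z) dy ∧ dz + (x) dz ∧ dx + (-3*y) dx ∧ dy; curl F = (-2*z, x, -3*y)

d omega = sum_{i<j} (∂f_j/∂x_i - ∂f_i/∂x_j) dx_i ∧ dx_j. Under the identification (dy ∧ dz, dz ∧ dx, dx ∧ dy) ↔ (e_x, e_y, e_z), the coefficients are exactly the components of curl F. Compute:
  ∂R/∂y - ∂Q/∂z = (-2*z) - (0) = -2*z
  ∂P/∂z - ∂R/∂x = (x) - (0) = x
  ∂Q/∂x - ∂P/∂y = (-3*y) - (0) = -3*y.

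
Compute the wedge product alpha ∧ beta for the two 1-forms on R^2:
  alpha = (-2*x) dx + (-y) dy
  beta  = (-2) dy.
alpha ∧ beta = (4*x) dx ∧ dy

Distribute the wedge, using dx_i ∧ dx_j = -dx_j ∧ dx_i and dx_i ∧ dx_i = 0. For each pair (i, j) with i < j, the coefficient of dx_i ∧ dx_j in alpha ∧ beta is (alpha_i * beta_j - alpha_j * beta_i). Collecting: alpha ∧ beta = (4*x) dx ∧ dy.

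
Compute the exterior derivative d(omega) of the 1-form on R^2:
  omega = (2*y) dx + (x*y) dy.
d(omega) = (y - 2) dx ∧ dy

For a 1-form omega = sum_i f_i dx_i, the exterior derivative is
  d(omega) = sum_{i < j} (∂f_j/∂x_i - ∂f_i/∂x_j) dx_i ∧ dx_j.
  coefficient of dx ∧ dy: ∂f_2/∂x - ∂f_1/∂y = ∂(x*y)/∂x - ∂(2*y)/∂y = y - 2
Assembling: d(omega) = (y - 2) dx ∧ dy.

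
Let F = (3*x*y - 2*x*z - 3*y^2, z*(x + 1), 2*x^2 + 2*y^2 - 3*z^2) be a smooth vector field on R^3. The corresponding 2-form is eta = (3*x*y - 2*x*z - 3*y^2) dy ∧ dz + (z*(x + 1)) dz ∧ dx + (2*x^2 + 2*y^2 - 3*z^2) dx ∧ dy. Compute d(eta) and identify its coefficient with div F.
d(eta) = (3*y - 8*z) dx ∧ dy ∧ dz; div F = 3*y - 8*z

For a 2-form in R^3 of the form above, applying d gives a 3-form with coefficient ∂P/∂x + ∂Q/∂y + ∂R/∂z:
  ∂P/∂x = 3*y - 2*z
  ∂Q/∂y = 0
  ∂R/∂z = -6*z
Sum = 3*y - 8*z, which is exactly div F.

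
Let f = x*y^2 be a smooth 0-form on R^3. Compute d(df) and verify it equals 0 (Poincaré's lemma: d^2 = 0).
d(df) = 0

Step 1: df = sum_i (∂f/∂x_i) dx_i = (y^2) dx + (2*x*y) dy + (0) dz.
Step 2: Apply d again. Using the 1-form formula, the coefficient of dx ∧ dy in d(df) is ∂^2 f/∂x ∂y - ∂^2 f/∂y ∂x = (2*y) - (2*y) = 0 (equality of mixed partials for smooth f).
Similarly for dx ∧ dz and dy ∧ dz — all coefficients vanish. So d(df) = 0.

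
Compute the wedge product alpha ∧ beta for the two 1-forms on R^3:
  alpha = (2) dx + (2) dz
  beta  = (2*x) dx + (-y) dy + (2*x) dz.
alpha ∧ beta = (-2*y) dx ∧ dy + (2*y) dy ∧ dz

Distribute the wedge, using dx_i ∧ dx_j = -dx_j ∧ dx_i and dx_i ∧ dx_i = 0. For each pair (i, j) with i < j, the coefficient of dx_i ∧ dx_j in alpha ∧ beta is (alpha_i * beta_j - alpha_j * beta_i). Collecting: alpha ∧ beta = (-2*y) dx ∧ dy + (2*y) dy ∧ dz.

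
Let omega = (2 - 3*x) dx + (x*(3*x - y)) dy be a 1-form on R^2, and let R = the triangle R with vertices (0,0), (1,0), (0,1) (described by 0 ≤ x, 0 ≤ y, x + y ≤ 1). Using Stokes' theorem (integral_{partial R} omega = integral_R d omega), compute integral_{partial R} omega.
integral_(partial R) omega = 5/6

Stokes: integral_partial_R omega = integral_R d omega with d omega = (∂Q/∂x - ∂P/∂y) dx ∧ dy.
  ∂Q/∂x = 6*x - y
  ∂P/∂y = 0
  integrand = ∂Q/∂x - ∂P/∂y = 6*x - y.
Integrating over R: integral_0^1 integral_0^{1-x} (6*x - y) dy dx = 5/6.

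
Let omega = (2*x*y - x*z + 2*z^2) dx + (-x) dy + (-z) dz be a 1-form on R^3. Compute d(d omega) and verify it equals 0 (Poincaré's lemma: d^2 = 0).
d(d omega) = 0

Step 1: d omega = sum_{i<j} (∂f_j/∂x_i - ∂f_i/∂x_j) dx_i ∧ dx_j:
  coeff of dx ∧ dy: -2*x - 1
  coeff of dx ∧ dz: x - 4*z
  coeff of dy ∧ dz: 0
Step 2: Apply d again to each 2-form coefficient. The only possible 3-form in R^3 is dx ∧ dy ∧ dz, with coefficient
  ∂(coeff of dy∧dz)/∂x - ∂(coeff of dx∧dz)/∂y + ∂(coeff of dx∧dy)/∂z
  = ∂/∂x (0) - ∂/∂y (x - 4*z) + ∂/∂z (-2*x - 1).
Each of these terms simplifies to sums of mixed partials that cancel in pairs. The result is 0 (by equality of mixed partials for smooth functions — Schwarz / Clairaut).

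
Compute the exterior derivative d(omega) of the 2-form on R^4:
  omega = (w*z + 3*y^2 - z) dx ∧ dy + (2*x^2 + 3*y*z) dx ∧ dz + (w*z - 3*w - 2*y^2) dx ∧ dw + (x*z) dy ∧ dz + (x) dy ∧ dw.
d(omega) = (w - 2*z - 1) dx ∧ dy ∧ dz + (4*y + z + 1) dx ∧ dy ∧ dw + (-w) dx ∧ dz ∧ dw

For a 2-form omega = sum_{i<j} g_{ij} dx_i ∧ dx_j, the exterior derivative is
  d(omega) = sum_{i<j} d(g_{ij}) ∧ dx_i ∧ dx_j = sum_{i<j, k} (∂g_{ij}/∂x_k) dx_k ∧ dx_i ∧ dx_j.
Expand each term, using dx_k ∧ dx_i ∧ dx_j = sgn(permutation) dx_{(a)} ∧ dx_{(b)} ∧ dx_{(c)} with (a < b < c) sorted:
  d(w*z + 3*y^2 - z) includes (∂/∂z)(w*z + 3*y^2 - z) dz = (w - 1) dz, which multiplied by dx ∧ dy gives (w - 1) dx ∧ dy ∧ dz
  d(w*z + 3*y^2 - z) includes (∂/∂w)(w*z + 3*y^2 - z) dw = (z) dw, which multiplied by dx ∧ dy gives (z) dx ∧ dy ∧ dw
  d(2*x^2 + 3*y*z) includes (∂/∂y)(2*x^2 + 3*y*z) dy = (3*z) dy, which multiplied by dx ∧ dz gives (-3*z) dx ∧ dy ∧ dz
  d(w*z - 3*w - 2*y^2) includes (∂/∂y)(w*z - 3*w - 2*y^2) dy = (-4*y) dy, which multiplied by dx ∧ dw gives (4*y) dx ∧ dy ∧ dw
  d(w*z - 3*w - 2*y^2) includes (∂/∂z)(w*z - 3*w - 2*y^2) dz = (w) dz, which multiplied by dx ∧ dw gives (-w) dx ∧ dz ∧ dw
  d(x*z) includes (∂/∂x)(x*z) dx = (z) dx, which multiplied by dy ∧ dz gives (z) dx ∧ dy ∧ dz
  d(x) includes (∂/∂x)(x) dx = (1) dx, which multiplied by dy ∧ dw gives (1) dx ∧ dy ∧ dw
Collecting like 3-forms: d(omega) = (w - 2*z - 1) dx ∧ dy ∧ dz + (4*y + z + 1) dx ∧ dy ∧ dw + (-w) dx ∧ dz ∧ dw.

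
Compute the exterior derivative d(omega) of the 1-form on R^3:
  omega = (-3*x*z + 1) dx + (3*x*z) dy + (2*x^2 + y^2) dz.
d(omega) = (3*z) dx ∧ dy + (7*x) dx ∧ dz + (-3*x + 2*y) dy ∧ dz

For a 1-form omega = sum_i f_i dx_i, the exterior derivative is
  d(omega) = sum_{i < j} (∂f_j/∂x_i - ∂f_i/∂x_j) dx_i ∧ dx_j.
  coefficient of dx ∧ dy: ∂f_2/∂x - ∂f_1/∂y = ∂(3*x*z)/∂x - ∂(-3*x*z + 1)/∂y = 3*z
  coefficient of dx ∧ dz: ∂f_3/∂x - ∂f_1/∂z = ∂(2*x^2 + y^2)/∂x - ∂(-3*x*z + 1)/∂z = 7*x
  coefficient of dy ∧ dz: ∂f_3/∂y - ∂f_2/∂z = ∂(2*x^2 + y^2)/∂y - ∂(3*x*z)/∂z = -3*x + 2*y
Assembling: d(omega) = (3*z) dx ∧ dy + (7*x) dx ∧ dz + (-3*x + 2*y) dy ∧ dz.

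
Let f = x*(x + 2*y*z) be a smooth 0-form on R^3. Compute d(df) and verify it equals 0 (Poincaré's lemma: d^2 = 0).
d(df) = 0

Step 1: df = sum_i (∂f/∂x_i) dx_i = (2*x + 2*y*z) dx + (2*x*z) dy + (2*x*y) dz.
Step 2: Apply d again. Using the 1-form formula, the coefficient of dx ∧ dy in d(df) is ∂^2 f/∂x ∂y - ∂^2 f/∂y ∂x = (2*z) - (2*z) = 0 (equality of mixed partials for smooth f).
Similarly for dx ∧ dz and dy ∧ dz — all coefficients vanish. So d(df) = 0.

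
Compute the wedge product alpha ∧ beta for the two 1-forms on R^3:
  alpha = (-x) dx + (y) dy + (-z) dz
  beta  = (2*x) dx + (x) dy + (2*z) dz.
alpha ∧ beta = (-x*(x + 2*y)) dx ∧ dy + (z*(x + 2*y)) dy ∧ dz

Distribute the wedge, using dx_i ∧ dx_j = -dx_j ∧ dx_i and dx_i ∧ dx_i = 0. For each pair (i, j) with i < j, the coefficient of dx_i ∧ dx_j in alpha ∧ beta is (alpha_i * beta_j - alpha_j * beta_i). Collecting: alpha ∧ beta = (-x*(x + 2*y)) dx ∧ dy + (z*(x + 2*y)) dy ∧ dz.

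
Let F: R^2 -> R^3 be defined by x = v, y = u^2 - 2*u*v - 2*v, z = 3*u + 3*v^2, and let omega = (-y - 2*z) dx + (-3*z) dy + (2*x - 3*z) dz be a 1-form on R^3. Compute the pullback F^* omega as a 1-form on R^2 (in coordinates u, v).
F^* omega = (-18*u^2 - 18*u*v^2 + 18*u*v - 27*u + 18*v^3 - 27*v^2 + 6*v) du + (17*u^2 + 18*u*v^2 - 52*u*v + 12*u - 54*v^3 + 24*v^2 + 2*v) dv

Using F^*(f dg) = (f ∘ F) d(g ∘ F), substitute each coordinate x_i by F_i(u, v) in f_i, and replace dx_i by d F_i = (∂F_i/∂u) du + (∂F_i/∂v) dv.
  For the x component: f_1(F) = -u^2 + 2*u*v - 6*u - 6*v^2 + 2*v; d F_1 = (0) du + (1) dv
  For the y component: f_2(F) = -9*u - 9*v^2; d F_2 = (2*u - 2*v) du + (-2*u - 2) dv
  For the z component: f_3(F) = -9*u - 9*v^2 + 2*v; d F_3 = (3) du + (6*v) dv
Combining and collecting du, dv coefficients:
  coeff of du: -18*u^2 - 18*u*v^2 + 18*u*v - 27*u + 18*v^3 - 27*v^2 + 6*v
  coeff of dv: 17*u^2 + 18*u*v^2 - 52*u*v + 12*u - 54*v^3 + 24*v^2 + 2*v
F^* omega = (-18*u^2 - 18*u*v^2 + 18*u*v - 27*u + 18*v^3 - 27*v^2 + 6*v) du + (17*u^2 + 18*u*v^2 - 52*u*v + 12*u - 54*v^3 + 24*v^2 + 2*v) dv.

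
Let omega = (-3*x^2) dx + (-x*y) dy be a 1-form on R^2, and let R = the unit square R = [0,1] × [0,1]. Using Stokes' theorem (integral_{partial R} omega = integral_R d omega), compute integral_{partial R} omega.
integral_(partial R) omega = -1/2

Stokes: integral_partial_R omega = integral_R d omega with d omega = (∂Q/∂x - ∂P/∂y) dx ∧ dy.
  ∂Q/∂x = -y
  ∂P/∂y = 0
  integrand = ∂Q/∂x - ∂P/∂y = -y.
Integrating over R: integral_0^1 integral_0^1 (-y) dx dy = -1/2.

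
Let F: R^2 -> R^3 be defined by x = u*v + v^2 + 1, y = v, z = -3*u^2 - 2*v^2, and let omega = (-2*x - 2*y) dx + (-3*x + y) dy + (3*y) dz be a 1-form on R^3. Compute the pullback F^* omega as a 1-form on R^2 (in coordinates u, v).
F^* omega = (2*v*(-u*v - 9*u - v^2 - v - 1)) du + (-2*u^2*v - 6*u*v^2 - 5*u*v - 2*u - 4*v^3 - 19*v^2 - 3*v - 3) dv

Using F^*(f dg) = (f ∘ F) d(g ∘ F), substitute each coordinate x_i by F_i(u, v) in f_i, and replace dx_i by d F_i = (∂F_i/∂u) du + (∂F_i/∂v) dv.
  For the x component: f_1(F) = -2*u*v - 2*v^2 - 2*v - 2; d F_1 = (v) du + (u + 2*v) dv
  For the y component: f_2(F) = -3*u*v - 3*v^2 + v - 3; d F_2 = (0) du + (1) dv
  For the z component: f_3(F) = 3*v; d F_3 = (-6*u) du + (-4*v) dv
Combining and collecting du, dv coefficients:
  coeff of du: 2*v*(-u*v - 9*u - v^2 - v - 1)
  coeff of dv: -2*u^2*v - 6*u*v^2 - 5*u*v - 2*u - 4*v^3 - 19*v^2 - 3*v - 3
F^* omega = (2*v*(-u*v - 9*u - v^2 - v - 1)) du + (-2*u^2*v - 6*u*v^2 - 5*u*v - 2*u - 4*v^3 - 19*v^2 - 3*v - 3) dv.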